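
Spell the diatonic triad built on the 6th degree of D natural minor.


D natural minor scale: D E F G A Bb C
Diatonic triad on degree 6 stacks scale notes 6, 1, 3: Bb D F
Bb→D = 4 semitones; Bb→F = 7 semitones → major triad
= Bb D F (major)


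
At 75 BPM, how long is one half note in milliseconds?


Working:
One quarter-note beat = 60000 / BPM = 60000 / 75 ms
Half note = 2 × quarter note
Duration = 2 × 60000 / 75 = 120000 / 75
= 1600.0 ms


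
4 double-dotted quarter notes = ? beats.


Reasoning:
Base quarter note = 1 beat
Dot 1 adds half the previous value: +1/2
Dot 2 adds half the previous value: +1/4
One double-dotted quarter = 1 + 1/2 + 1/4 = 7/4
4 of them = 4 × 7/4 = 7
= 7 beats


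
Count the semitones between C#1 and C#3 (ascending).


Let's work it out.
Absolute semitone position = octave×12 + chromatic position
C#1: 1×12 + 1 = 13
C#3: 3×12 + 1 = 37
Difference = 37 - 13 = 24
= 24 semitones


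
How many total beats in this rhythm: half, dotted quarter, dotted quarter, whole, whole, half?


Beat values:
  half = 2 beats
  dotted quarter = 1.5 beats
  dotted quarter = 1.5 beats
  whole = 4 beats
  whole = 4 beats
  half = 2 beats
Sum = 2 + 1.5 + 1.5 + 4 + 4 + 2
= 15 beats


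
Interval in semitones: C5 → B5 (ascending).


Absolute semitone position = octave×12 + chromatic position
C5: 5×12 + 0 = 60
B5: 5×12 + 11 = 71
Difference = 71 - 60 = 11
= 11 semitones


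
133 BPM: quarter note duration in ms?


Working:
One quarter-note beat = 60000 / BPM = 60000 / 133 ms
Duration = 60000 / 133
= 451.1 ms


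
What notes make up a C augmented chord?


Step by step:
Augmented triad = root + major 3rd (4 semitones) + augmented 5th (8 semitones)
A triad on C stacks thirds, so the chord tones use letter names C-E-G
Root: C
Major 3rd above C: E
Augmented 5th above C: G#
Chord = C E G#


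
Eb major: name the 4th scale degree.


Reasoning:
Major scale pattern: W-W-H-W-W-W-H (2-2-1-2-2-2-1 semitones)
Starting from Eb:
  Eb + 2 semitones → F
  F + 2 semitones → G
  G + 1 semitone → Ab
  Ab + 2 semitones → Bb
  Bb + 2 semitones → C
  C + 2 semitones → D
  D + 1 semitone → Eb
Scale: Eb F G Ab Bb C D
Degree 4 = Ab


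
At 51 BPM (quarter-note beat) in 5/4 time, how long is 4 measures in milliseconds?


Quarter-note beat duration = 60000 / 51 ms
Beats per measure (5/4) = 5
One measure = 5 × 60000 / 51 = 300000 / 51 ms
4 measures = 4 × 300000 / 51 = 1200000 / 51
= 23529.4 ms


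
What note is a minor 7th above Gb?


Step by step:
A 7th spans 7 letter names, so from G we land on F
A minor 7th = 10 semitones above Gb
Spell F at that pitch: Fb
= Fb


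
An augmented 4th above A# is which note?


Let's work it out.
A 4th spans 4 letter names, so from A we land on D
An augmented 4th = 6 semitones above A#
Spell D at that pitch: D##
= D##


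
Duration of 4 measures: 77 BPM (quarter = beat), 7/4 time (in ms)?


Quarter-note beat duration = 60000 / 77 ms
Beats per measure (7/4) = 7
One measure = 7 × 60000 / 77 = 420000 / 77 ms
4 measures = 4 × 420000 / 77 = 1680000 / 77
= 21818.2 ms


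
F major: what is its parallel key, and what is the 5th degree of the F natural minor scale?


Let's work it out.
Parallel keys share the same tonic but differ in mode
F major → parallel is F minor
F natural minor scale: F G Ab Bb C Db Eb
= F minor; 5th degree = C


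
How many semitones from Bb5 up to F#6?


Reasoning:
Absolute semitone position = octave×12 + chromatic position
Bb5: 5×12 + 10 = 70
F#6: 6×12 + 6 = 78
Difference = 78 - 70 = 8
= 8 semitones


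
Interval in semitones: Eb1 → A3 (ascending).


Working:
Absolute semitone position = octave×12 + chromatic position
Eb1: 1×12 + 3 = 15
A3: 3×12 + 9 = 45
Difference = 45 - 15 = 30
= 30 semitones


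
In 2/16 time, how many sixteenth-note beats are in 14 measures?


Solution.
Time signature 2/16: the bottom number 16 means the sixteenth note gets one count
The top number 2 means 2 sixteenth-note beats per measure
Total = 2 × 14 measures
= 28 sixteenth-note beats


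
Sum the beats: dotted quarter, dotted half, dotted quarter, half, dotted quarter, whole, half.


Beat values:
  dotted quarter = 1.5 beats
  dotted half = 3 beats
  dotted quarter = 1.5 beats
  half = 2 beats
  dotted quarter = 1.5 beats
  whole = 4 beats
  half = 2 beats
Sum = 1.5 + 3 + 1.5 + 2 + 1.5 + 4 + 2
= 15.5 beats


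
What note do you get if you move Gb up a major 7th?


Reasoning:
major 7th: 7 letter names, 11 semitones
Letter: G + 6 → F
Pitch: Gb + 11 semitones, spelled as an F → F
= F


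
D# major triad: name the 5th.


Reasoning:
Major triad = root + major 3rd (4 semitones) + perfect 5th (7 semitones)
A triad on D# stacks thirds, so the chord tones use letter names D-F-A
Root: D#
Major 3rd above D#: F##
Perfect 5th above D#: A#
The 5th = A#


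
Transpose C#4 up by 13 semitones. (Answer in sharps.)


Reasoning:
C#4: chromatic position 1 in octave 4 → absolute = 4×12 + 1 = 49
Transpose up 13: 49 + 13 = 62
62 = 5×12 + 2 → D in octave 5
Result = D5


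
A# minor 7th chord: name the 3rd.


Step by step:
Minor 7th chord = root + minor 3rd + perfect 5th + minor 7th
Seventh chords stack in thirds, so the letter names are A-C-E-G
Root: A#
Minor 3rd above A#: C#
Perfect 5th above A#: E#
Minor 7th above A#: G#
The 3rd = C#


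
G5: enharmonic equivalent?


Working:
Enharmonic notes sound the same pitch but are spelled with different letter names
G and F## name the same pitch class
= F##5


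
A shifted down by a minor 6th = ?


Solution.
minor 6th: 6 letter names, 8 semitones
Letter: A - 5 → C
Pitch: A - 8 semitones, spelled as a C → C#
= C#


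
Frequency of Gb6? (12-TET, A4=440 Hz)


f = 440 × 2^(n/12) where n = semitones from A4
Gb6: 21 semitones from A4
f = 440 × 2^(21/12)
f = 1479.98 Hz


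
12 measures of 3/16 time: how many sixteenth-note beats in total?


Time signature 3/16: the bottom number 16 means the sixteenth note gets one count
The top number 3 means 3 sixteenth-note beats per measure
Total = 3 × 12 measures
= 36 sixteenth-note beats


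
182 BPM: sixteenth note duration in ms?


Working:
One quarter-note beat = 60000 / BPM = 60000 / 182 ms
Sixteenth note = 1/4 × quarter note
Duration = 1/4 × 60000 / 182 = 15000 / 182
= 82.4 ms


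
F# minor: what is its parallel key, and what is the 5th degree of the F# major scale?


Parallel keys share the same tonic but differ in mode
F# minor → parallel is F# major
F# major scale: F# G# A# B C# D# E#
= F# major; 5th degree = C#


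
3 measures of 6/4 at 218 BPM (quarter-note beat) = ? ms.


Solution.
Quarter-note beat duration = 60000 / 218 ms
Beats per measure (6/4) = 6
One measure = 6 × 60000 / 218 = 360000 / 218 ms
3 measures = 3 × 360000 / 218 = 1080000 / 218
= 4954.1 ms


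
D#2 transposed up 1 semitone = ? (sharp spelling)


Step by step:
D#2: chromatic position 3 in octave 2 → absolute = 2×12 + 3 = 27
Transpose up 1: 27 + 1 = 28
28 = 2×12 + 4 → E in octave 2
Result = E2


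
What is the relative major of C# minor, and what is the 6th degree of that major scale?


Reasoning:
The relative major shares the key signature and is a minor 3rd above the minor tonic
A minor 3rd above C# is E
→ relative major of C# minor is E major
E major scale: E F# G# A B C# D#
= E major; 6th degree = C#


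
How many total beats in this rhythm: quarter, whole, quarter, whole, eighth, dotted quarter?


Beat values:
  quarter = 1 beat
  whole = 4 beats
  quarter = 1 beat
  whole = 4 beats
  eighth = 0.5 beats
  dotted quarter = 1.5 beats
Sum = 1 + 4 + 1 + 4 + 0.5 + 1.5
= 12 beats


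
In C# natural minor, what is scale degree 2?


Natural minor scale pattern: W-H-W-W-H-W-W (2-1-2-2-1-2-2 semitones)
Starting from C#:
  C# + 2 semitones → D#
  D# + 1 semitone → E
  E + 2 semitones → F#
  F# + 2 semitones → G#
  G# + 1 semitone → A
  A + 2 semitones → B
  B + 2 semitones → C#
Scale: C# D# E F# G# A B
Degree 2 = D#


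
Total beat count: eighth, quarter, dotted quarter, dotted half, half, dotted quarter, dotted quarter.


Beat values:
  eighth = 0.5 beats
  quarter = 1 beat
  dotted quarter = 1.5 beats
  dotted half = 3 beats
  half = 2 beats
  dotted quarter = 1.5 beats
  dotted quarter = 1.5 beats
Sum = 0.5 + 1 + 1.5 + 3 + 2 + 1.5 + 1.5
= 11 beats


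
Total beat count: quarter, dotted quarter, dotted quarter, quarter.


Beat values:
  quarter = 1 beat
  dotted quarter = 1.5 beats
  dotted quarter = 1.5 beats
  quarter = 1 beat
Sum = 1 + 1.5 + 1.5 + 1
= 5 beats


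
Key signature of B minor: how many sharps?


Step by step:
Sharp minor keys follow the circle of fifths: A(0), E(1), B(2), F#(3), C#(4), G#(5), D#(6), A#(7)
B minor has 2 sharps
Order of sharps: F# C# G# D# A# E# B# → first 2: F#, C#
= 2 sharps


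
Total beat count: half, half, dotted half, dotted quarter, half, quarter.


Working:
Beat values:
  half = 2 beats
  half = 2 beats
  dotted half = 3 beats
  dotted quarter = 1.5 beats
  half = 2 beats
  quarter = 1 beat
Sum = 2 + 2 + 3 + 1.5 + 2 + 1
= 11.5 beats


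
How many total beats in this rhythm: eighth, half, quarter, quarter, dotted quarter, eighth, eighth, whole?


Beat values:
  eighth = 0.5 beats
  half = 2 beats
  quarter = 1 beat
  quarter = 1 beat
  dotted quarter = 1.5 beats
  eighth = 0.5 beats
  eighth = 0.5 beats
  whole = 4 beats
Sum = 0.5 + 2 + 1 + 1 + 1.5 + 0.5 + 0.5 + 4
= 11 beats


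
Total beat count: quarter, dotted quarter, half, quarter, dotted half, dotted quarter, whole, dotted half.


Beat values:
  quarter = 1 beat
  dotted quarter = 1.5 beats
  half = 2 beats
  quarter = 1 beat
  dotted half = 3 beats
  dotted quarter = 1.5 beats
  whole = 4 beats
  dotted half = 3 beats
Sum = 1 + 1.5 + 2 + 1 + 3 + 1.5 + 4 + 3
= 17 beats


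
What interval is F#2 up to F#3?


Let's work it out.
Letter names: F → F spans 8 letter names → an octave
Semitones: F#2 → F#3 = 12 half-steps
An octave of 12 semitones is a perfect octave
= perfect octave


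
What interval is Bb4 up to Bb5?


Reasoning:
Letter names: B → B spans 8 letter names → an octave
Semitones: Bb4 → Bb5 = 12 half-steps
An octave of 12 semitones is a perfect octave
= perfect octave


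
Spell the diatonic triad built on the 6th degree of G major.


Working:
G major scale: G A B C D E F#
Diatonic triad on degree 6 stacks scale notes 6, 1, 3: E G B
E→G = 3 semitones; E→B = 7 semitones → minor triad
= E G B (minor)


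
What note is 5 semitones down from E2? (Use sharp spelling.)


E2: chromatic position 4 in octave 2 → absolute = 2×12 + 4 = 28
Transpose down 5: 28 - 5 = 23
23 = 1×12 + 11 → B in octave 1
Result = B1


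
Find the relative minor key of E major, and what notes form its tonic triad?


Let's work it out.
The relative minor shares the major's key signature and starts on its 6th degree
6th degree = a major 6th above the tonic; a major 6th above E is C#
→ relative minor of E major is C# minor
Tonic triad of C# minor = root + minor 3rd + perfect 5th = C# E G#
= C# minor; triad = C# E G#


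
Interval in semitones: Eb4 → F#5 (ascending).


Working:
Absolute semitone position = octave×12 + chromatic position
Eb4: 4×12 + 3 = 51
F#5: 5×12 + 6 = 66
Difference = 66 - 51 = 15
= 15 semitones


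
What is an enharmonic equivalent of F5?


Working:
Enharmonic notes sound the same pitch but are spelled with different letter names
F and E# name the same pitch class
= E#5


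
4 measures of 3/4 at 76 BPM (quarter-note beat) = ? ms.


Let's work it out.
Quarter-note beat duration = 60000 / 76 ms
Beats per measure (3/4) = 3
One measure = 3 × 60000 / 76 = 180000 / 76 ms
4 measures = 4 × 180000 / 76 = 720000 / 76
= 9473.7 ms


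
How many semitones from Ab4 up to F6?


Reasoning:
Absolute semitone position = octave×12 + chromatic position
Ab4: 4×12 + 8 = 56
F6: 6×12 + 5 = 77
Difference = 77 - 56 = 21
= 21 semitones


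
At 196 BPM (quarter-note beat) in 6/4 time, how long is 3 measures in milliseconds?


Quarter-note beat duration = 60000 / 196 ms
Beats per measure (6/4) = 6
One measure = 6 × 60000 / 196 = 360000 / 196 ms
3 measures = 3 × 360000 / 196 = 1080000 / 196
= 5510.2 ms


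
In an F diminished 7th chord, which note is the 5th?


Solution.
Diminished 7th chord = root + minor 3rd + diminished 5th + diminished 7th
Seventh chords stack in thirds, so the letter names are F-A-C-E
Root: F
Minor 3rd above F: Ab
Diminished 5th above F: Cb
Diminished 7th above F: Ebb
The 5th = Cb


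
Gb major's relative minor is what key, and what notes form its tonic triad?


Solution.
The relative minor shares the major's key signature and starts on its 6th degree
6th degree = a major 6th above the tonic; a major 6th above Gb is Eb
→ relative minor of Gb major is Eb minor
Tonic triad of Eb minor = root + minor 3rd + perfect 5th = Eb Gb Bb
= Eb minor; triad = Eb Gb Bb


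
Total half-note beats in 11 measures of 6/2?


Solution.
Time signature 6/2: the bottom number 2 means the half note gets one count
The top number 6 means 6 half-note beats per measure
Total = 6 × 11 measures
= 66 half-note beats


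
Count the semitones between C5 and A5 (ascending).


Step by step:
Absolute semitone position = octave×12 + chromatic position
C5: 5×12 + 0 = 60
A5: 5×12 + 9 = 69
Difference = 69 - 60 = 9
= 9 semitones


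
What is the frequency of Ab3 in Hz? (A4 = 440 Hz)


Solution.
f = 440 × 2^(n/12) where n = semitones from A4
Ab3: -13 semitones from A4
f = 440 × 2^(-13/12)
f = 207.65 Hz


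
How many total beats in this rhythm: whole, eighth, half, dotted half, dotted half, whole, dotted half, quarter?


Solution.
Beat values:
  whole = 4 beats
  eighth = 0.5 beats
  half = 2 beats
  dotted half = 3 beats
  dotted half = 3 beats
  whole = 4 beats
  dotted half = 3 beats
  quarter = 1 beat
Sum = 4 + 0.5 + 2 + 3 + 3 + 4 + 3 + 1
= 20.5 beats


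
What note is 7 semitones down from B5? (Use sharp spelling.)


Solution.
B5: chromatic position 11 in octave 5 → absolute = 5×12 + 11 = 71
Transpose down 7: 71 - 7 = 64
64 = 5×12 + 4 → E in octave 5
Result = E5


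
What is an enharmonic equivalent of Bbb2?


Enharmonic notes sound the same pitch but are spelled with different letter names
Bbb and A name the same pitch class
= A2


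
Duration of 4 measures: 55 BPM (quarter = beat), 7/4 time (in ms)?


Solution.
Quarter-note beat duration = 60000 / 55 ms
Beats per measure (7/4) = 7
One measure = 7 × 60000 / 55 = 420000 / 55 ms
4 measures = 4 × 420000 / 55 = 1680000 / 55
= 30545.5 ms


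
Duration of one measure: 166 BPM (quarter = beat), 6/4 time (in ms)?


Quarter-note beat duration = 60000 / 166 ms
Beats per measure (6/4) = 6
One measure = 6 × 60000 / 166 = 360000 / 166 ms
= 2168.7 ms


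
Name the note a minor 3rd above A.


Let's work it out.
A 3rd spans 3 letter names, so from A we land on C
A minor 3rd = 3 semitones above A
Spell C at that pitch: C
= C


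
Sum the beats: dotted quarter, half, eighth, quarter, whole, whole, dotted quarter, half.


Working:
Beat values:
  dotted quarter = 1.5 beats
  half = 2 beats
  eighth = 0.5 beats
  quarter = 1 beat
  whole = 4 beats
  whole = 4 beats
  dotted quarter = 1.5 beats
  half = 2 beats
Sum = 1.5 + 2 + 0.5 + 1 + 4 + 4 + 1.5 + 2
= 16.5 beats


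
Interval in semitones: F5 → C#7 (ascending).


Solution.
Absolute semitone position = octave×12 + chromatic position
F5: 5×12 + 5 = 65
C#7: 7×12 + 1 = 85
Difference = 85 - 65 = 20
= 20 semitones


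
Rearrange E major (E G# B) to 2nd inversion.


Step by step:
Root position: E G# B
2nd inversion: move root and 3rd up an octave
Bass note: B
Notes (bottom to top) = B E G#


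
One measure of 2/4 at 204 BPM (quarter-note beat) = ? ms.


Quarter-note beat duration = 60000 / 204 ms
Beats per measure (2/4) = 2
One measure = 2 × 60000 / 204 = 120000 / 204 ms
= 588.2 ms


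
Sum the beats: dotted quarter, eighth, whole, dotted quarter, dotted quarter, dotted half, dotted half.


Step by step:
Beat values:
  dotted quarter = 1.5 beats
  eighth = 0.5 beats
  whole = 4 beats
  dotted quarter = 1.5 beats
  dotted quarter = 1.5 beats
  dotted half = 3 beats
  dotted half = 3 beats
Sum = 1.5 + 0.5 + 4 + 1.5 + 1.5 + 3 + 3
= 15 beats


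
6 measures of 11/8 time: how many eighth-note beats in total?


Solution.
Time signature 11/8: the bottom number 8 means the eighth note gets one count
The top number 11 means 11 eighth-note beats per measure
Total = 11 × 6 measures
= 66 eighth-note beats


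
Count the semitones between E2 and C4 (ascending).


Reasoning:
Absolute semitone position = octave×12 + chromatic position
E2: 2×12 + 4 = 28
C4: 4×12 + 0 = 48
Difference = 48 - 28 = 20
= 20 semitones


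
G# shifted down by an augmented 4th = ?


Step by step:
augmented 4th: 4 letter names, 6 semitones
Letter: G - 3 → D
Pitch: G# - 6 semitones, spelled as a D → D
= D


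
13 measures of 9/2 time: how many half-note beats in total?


Step by step:
Time signature 9/2: the bottom number 2 means the half note gets one count
The top number 9 means 9 half-note beats per measure
Total = 9 × 13 measures
= 117 half-note beats


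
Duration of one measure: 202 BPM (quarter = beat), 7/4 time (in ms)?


Reasoning:
Quarter-note beat duration = 60000 / 202 ms
Beats per measure (7/4) = 7
One measure = 7 × 60000 / 202 = 420000 / 202 ms
= 2079.2 ms


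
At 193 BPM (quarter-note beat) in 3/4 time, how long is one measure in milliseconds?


Quarter-note beat duration = 60000 / 193 ms
Beats per measure (3/4) = 3
One measure = 3 × 60000 / 193 = 180000 / 193 ms
= 932.6 ms


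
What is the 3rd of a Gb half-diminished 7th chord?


Let's work it out.
Half-diminished 7th chord = root + minor 3rd + diminished 5th + minor 7th
Seventh chords stack in thirds, so the letter names are G-B-D-F
Root: Gb
Minor 3rd above Gb: Bbb
Diminished 5th above Gb: Dbb
Minor 7th above Gb: Fb
The 3rd = Bbb


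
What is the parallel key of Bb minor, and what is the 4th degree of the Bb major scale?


Parallel keys share the same tonic but differ in mode
Bb minor → parallel is Bb major
Bb major scale: Bb C D Eb F G A
= Bb major; 4th degree = Eb


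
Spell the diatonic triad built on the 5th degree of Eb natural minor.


Eb natural minor scale: Eb F Gb Ab Bb Cb Db
Diatonic triad on degree 5 stacks scale notes 5, 7, 2: Bb Db F
Bb→Db = 3 semitones; Bb→F = 7 semitones → minor triad
= Bb Db F (minor)


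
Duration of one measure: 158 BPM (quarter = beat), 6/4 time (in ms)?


Quarter-note beat duration = 60000 / 158 ms
Beats per measure (6/4) = 6
One measure = 6 × 60000 / 158 = 360000 / 158 ms
= 2278.5 ms


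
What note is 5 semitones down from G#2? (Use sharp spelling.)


Solution.
G#2: chromatic position 8 in octave 2 → absolute = 2×12 + 8 = 32
Transpose down 5: 32 - 5 = 27
27 = 2×12 + 3 → D# in octave 2
Result = D#2


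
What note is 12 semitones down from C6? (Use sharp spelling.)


C6: chromatic position 0 in octave 6 → absolute = 6×12 + 0 = 72
Transpose down 12: 72 - 12 = 60
60 = 5×12 + 0 → C in octave 5
Result = C5


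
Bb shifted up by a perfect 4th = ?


Reasoning:
perfect 4th: 4 letter names, 5 semitones
Letter: B + 3 → E
Pitch: Bb + 5 semitones, spelled as an E → Eb
= Eb


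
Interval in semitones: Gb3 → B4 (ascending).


Step by step:
Absolute semitone position = octave×12 + chromatic position
Gb3: 3×12 + 6 = 42
B4: 4×12 + 11 = 59
Difference = 59 - 42 = 17
= 17 semitones


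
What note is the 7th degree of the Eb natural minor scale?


Natural minor scale pattern: W-H-W-W-H-W-W (2-1-2-2-1-2-2 semitones)
Starting from Eb:
  Eb + 2 semitones → F
  F + 1 semitone → Gb
  Gb + 2 semitones → Ab
  Ab + 2 semitones → Bb
  Bb + 1 semitone → Cb
  Cb + 2 semitones → Db
  Db + 2 semitones → Eb
Scale: Eb F Gb Ab Bb Cb Db
Degree 7 = Db


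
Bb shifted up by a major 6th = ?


Solution.
major 6th: 6 letter names, 9 semitones
Letter: B + 5 → G
Pitch: Bb + 9 semitones, spelled as a G → G
= G


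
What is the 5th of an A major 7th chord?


Major 7th chord = root + major 3rd + perfect 5th + major 7th
Seventh chords stack in thirds, so the letter names are A-C-E-G
Root: A
Major 3rd above A: C#
Perfect 5th above A: E
Major 7th above A: G#
The 5th = E


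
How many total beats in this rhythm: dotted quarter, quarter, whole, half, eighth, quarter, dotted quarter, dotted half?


Working:
Beat values:
  dotted quarter = 1.5 beats
  quarter = 1 beat
  whole = 4 beats
  half = 2 beats
  eighth = 0.5 beats
  quarter = 1 beat
  dotted quarter = 1.5 beats
  dotted half = 3 beats
Sum = 1.5 + 1 + 4 + 2 + 0.5 + 1 + 1.5 + 3
= 14.5 beats


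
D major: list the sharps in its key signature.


Sharp major keys follow the circle of fifths: C(0), G(1), D(2), A(3), E(4), B(5), F#(6), C#(7)
D major has 2 sharps
Order of sharps: F# C# G# D# A# E# B# → first 2: F#, C#
= F#, C#


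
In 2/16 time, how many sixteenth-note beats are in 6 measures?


Time signature 2/16: the bottom number 16 means the sixteenth note gets one count
The top number 2 means 2 sixteenth-note beats per measure
Total = 2 × 6 measures
= 12 sixteenth-note beats


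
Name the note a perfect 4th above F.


Step by step:
A 4th spans 4 letter names, so from F we land on B
A perfect 4th = 5 semitones above F
Spell B at that pitch: Bb
= Bb


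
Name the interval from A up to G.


Working:
Letter names: A → G spans 7 letter names → a 7th
Semitones: A → G = 10 half-steps
A 7th of 10 semitones is a minor 7th
= minor 7th


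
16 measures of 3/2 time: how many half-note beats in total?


Time signature 3/2: the bottom number 2 means the half note gets one count
The top number 3 means 3 half-note beats per measure
Total = 3 × 16 measures
= 48 half-note beats


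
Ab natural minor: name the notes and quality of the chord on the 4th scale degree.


Reasoning:
Ab natural minor scale: Ab Bb Cb Db Eb Fb Gb
Diatonic triad on degree 4 stacks scale notes 4, 6, 1: Db Fb Ab
Db→Fb = 3 semitones; Db→Ab = 7 semitones → minor triad
= Db Fb Ab (minor)


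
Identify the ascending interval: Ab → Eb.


Letter names: A → E spans 5 letter names → a 5th
Semitones: Ab → Eb = 7 half-steps
A 5th of 7 semitones is a perfect 5th
= perfect 5th


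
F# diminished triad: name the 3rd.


Diminished triad = root + minor 3rd (3 semitones) + diminished 5th (6 semitones)
A triad on F# stacks thirds, so the chord tones use letter names F-A-C
Root: F#
Minor 3rd above F#: A
Diminished 5th above F#: C
The 3rd = A


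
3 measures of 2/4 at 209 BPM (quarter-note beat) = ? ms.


Quarter-note beat duration = 60000 / 209 ms
Beats per measure (2/4) = 2
One measure = 2 × 60000 / 209 = 120000 / 209 ms
3 measures = 3 × 120000 / 209 = 360000 / 209
= 1722.5 ms


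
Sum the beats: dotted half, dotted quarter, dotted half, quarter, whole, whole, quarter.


Beat values:
  dotted half = 3 beats
  dotted quarter = 1.5 beats
  dotted half = 3 beats
  quarter = 1 beat
  whole = 4 beats
  whole = 4 beats
  quarter = 1 beat
Sum = 3 + 1.5 + 3 + 1 + 4 + 4 + 1
= 17.5 beats


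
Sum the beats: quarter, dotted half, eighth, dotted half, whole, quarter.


Working:
Beat values:
  quarter = 1 beat
  dotted half = 3 beats
  eighth = 0.5 beats
  dotted half = 3 beats
  whole = 4 beats
  quarter = 1 beat
Sum = 1 + 3 + 0.5 + 3 + 4 + 1
= 12.5 beats


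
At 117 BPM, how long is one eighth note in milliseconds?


Reasoning:
One quarter-note beat = 60000 / BPM = 60000 / 117 ms
Eighth note = 1/2 × quarter note
Duration = 1/2 × 60000 / 117 = 30000 / 117
= 256.4 ms


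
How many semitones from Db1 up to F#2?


Reasoning:
Absolute semitone position = octave×12 + chromatic position
Db1: 1×12 + 1 = 13
F#2: 2×12 + 6 = 30
Difference = 30 - 13 = 17
= 17 semitones


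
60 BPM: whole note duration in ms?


Reasoning:
One quarter-note beat = 60000 / BPM = 60000 / 60 ms
Whole note = 4 × quarter note
Duration = 4 × 60000 / 60 = 240000 / 60
= 4000.0 ms


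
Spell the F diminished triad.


Working:
Diminished triad = root + minor 3rd (3 semitones) + diminished 5th (6 semitones)
A triad on F stacks thirds, so the chord tones use letter names F-A-C
Root: F
Minor 3rd above F: Ab
Diminished 5th above F: Cb
Chord = F Ab Cb


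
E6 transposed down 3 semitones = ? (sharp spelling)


E6: chromatic position 4 in octave 6 → absolute = 6×12 + 4 = 76
Transpose down 3: 76 - 3 = 73
73 = 6×12 + 1 → C# in octave 6
Result = C#6


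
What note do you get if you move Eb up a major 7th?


Step by step:
major 7th: 7 letter names, 11 semitones
Letter: E + 6 → D
Pitch: Eb + 11 semitones, spelled as a D → D
= D


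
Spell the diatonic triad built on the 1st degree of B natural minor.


Step by step:
B natural minor scale: B C# D E F# G A
Diatonic triad on degree 1 stacks scale notes 1, 3, 5: B D F#
B→D = 3 semitones; B→F# = 7 semitones → minor triad
= B D F# (minor)


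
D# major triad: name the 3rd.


Working:
Major triad = root + major 3rd (4 semitones) + perfect 5th (7 semitones)
A triad on D# stacks thirds, so the chord tones use letter names D-F-A
Root: D#
Major 3rd above D#: F##
Perfect 5th above D#: A#
The 3rd = F##


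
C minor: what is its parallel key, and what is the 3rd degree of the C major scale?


Solution.
Parallel keys share the same tonic but differ in mode
C minor → parallel is C major
C major scale: C D E F G A B
= C major; 3rd degree = E


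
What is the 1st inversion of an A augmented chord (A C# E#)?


Let's work it out.
Root position: A C# E#
1st inversion: move root up an octave
Bass note: C#
Notes (bottom to top) = C# E# A


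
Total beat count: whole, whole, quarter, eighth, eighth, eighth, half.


Reasoning:
Beat values:
  whole = 4 beats
  whole = 4 beats
  quarter = 1 beat
  eighth = 0.5 beats
  eighth = 0.5 beats
  eighth = 0.5 beats
  half = 2 beats
Sum = 4 + 4 + 1 + 0.5 + 0.5 + 0.5 + 2
= 12.5 beats


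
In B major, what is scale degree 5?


Step by step:
Major scale pattern: W-W-H-W-W-W-H (2-2-1-2-2-2-1 semitones)
Starting from B:
  B + 2 semitones → C#
  C# + 2 semitones → D#
  D# + 1 semitone → E
  E + 2 semitones → F#
  F# + 2 semitones → G#
  G# + 2 semitones → A#
  A# + 1 semitone → B
Scale: B C# D# E F# G# A#
Degree 5 = F#


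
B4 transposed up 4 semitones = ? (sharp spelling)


B4: chromatic position 11 in octave 4 → absolute = 4×12 + 11 = 59
Transpose up 4: 59 + 4 = 63
63 = 5×12 + 3 → D# in octave 5
Result = D#5


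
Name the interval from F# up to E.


Letter names: F → E spans 7 letter names → a 7th
Semitones: F# → E = 10 half-steps
A 7th of 10 semitones is a minor 7th
= minor 7th


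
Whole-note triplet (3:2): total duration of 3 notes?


Solution.
Triplet: 3 notes occupy the space of 2 whole notes
Space = 2 × 4 = 8 beats
Each triplet note = 8 / 3 = 8/3 beats
3 notes = 3 × 8/3 = 8
= 8 beats


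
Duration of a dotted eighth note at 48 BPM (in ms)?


Step by step:
One quarter-note beat = 60000 / BPM = 60000 / 48 ms
Dotted eighth note = 3/4 × quarter note
Duration = 3/4 × 60000 / 48 = 45000 / 48
= 937.5 ms


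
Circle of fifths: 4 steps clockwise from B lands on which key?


Let's work it out.
Each clockwise step on the circle of fifths moves up a perfect 5th
From B: B → F#/Gb → Db → Ab → Eb
= Eb


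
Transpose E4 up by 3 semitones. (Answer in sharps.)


Reasoning:
E4: chromatic position 4 in octave 4 → absolute = 4×12 + 4 = 52
Transpose up 3: 52 + 3 = 55
55 = 4×12 + 7 → G in octave 4
Result = G4


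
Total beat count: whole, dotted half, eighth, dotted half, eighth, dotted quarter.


Beat values:
  whole = 4 beats
  dotted half = 3 beats
  eighth = 0.5 beats
  dotted half = 3 beats
  eighth = 0.5 beats
  dotted quarter = 1.5 beats
Sum = 4 + 3 + 0.5 + 3 + 0.5 + 1.5
= 12.5 beats


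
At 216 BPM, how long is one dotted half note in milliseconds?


Let's work it out.
One quarter-note beat = 60000 / BPM = 60000 / 216 ms
Dotted half note = 3 × quarter note
Duration = 3 × 60000 / 216 = 180000 / 216
= 833.3 ms


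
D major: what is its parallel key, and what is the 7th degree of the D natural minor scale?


Step by step:
Parallel keys share the same tonic but differ in mode
D major → parallel is D minor
D natural minor scale: D E F G A Bb C
= D minor; 7th degree = C


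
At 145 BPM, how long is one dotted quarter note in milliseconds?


Working:
One quarter-note beat = 60000 / BPM = 60000 / 145 ms
Dotted quarter note = 3/2 × quarter note
Duration = 3/2 × 60000 / 145 = 90000 / 145
= 620.7 ms


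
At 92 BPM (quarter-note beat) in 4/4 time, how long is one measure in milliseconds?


Working:
Quarter-note beat duration = 60000 / 92 ms
Beats per measure (4/4) = 4
One measure = 4 × 60000 / 92 = 240000 / 92 ms
= 2608.7 ms


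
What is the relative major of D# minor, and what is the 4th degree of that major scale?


Working:
The relative major shares the key signature and is a minor 3rd above the minor tonic
A minor 3rd above D# is F#
→ relative major of D# minor is F# major
F# major scale: F# G# A# B C# D# E#
= F# major; 4th degree = B


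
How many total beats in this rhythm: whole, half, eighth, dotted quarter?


Solution.
Beat values:
  whole = 4 beats
  half = 2 beats
  eighth = 0.5 beats
  dotted quarter = 1.5 beats
Sum = 4 + 2 + 0.5 + 1.5
= 8 beats


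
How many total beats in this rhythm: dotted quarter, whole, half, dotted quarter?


Beat values:
  dotted quarter = 1.5 beats
  whole = 4 beats
  half = 2 beats
  dotted quarter = 1.5 beats
Sum = 1.5 + 4 + 2 + 1.5
= 9 beats


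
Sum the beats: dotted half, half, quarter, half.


Reasoning:
Beat values:
  dotted half = 3 beats
  half = 2 beats
  quarter = 1 beat
  half = 2 beats
Sum = 3 + 2 + 1 + 2
= 8 beats


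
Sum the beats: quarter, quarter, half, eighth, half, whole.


Step by step:
Beat values:
  quarter = 1 beat
  quarter = 1 beat
  half = 2 beats
  eighth = 0.5 beats
  half = 2 beats
  whole = 4 beats
Sum = 1 + 1 + 2 + 0.5 + 2 + 4
= 10.5 beats


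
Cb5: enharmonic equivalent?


Step by step:
Enharmonic notes sound the same pitch but are spelled with different letter names
Cb and B name the same pitch class
Octave numbers change at C, so Cb5 = B4
= B4


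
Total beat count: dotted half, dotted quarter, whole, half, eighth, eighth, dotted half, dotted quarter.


Let's work it out.
Beat values:
  dotted half = 3 beats
  dotted quarter = 1.5 beats
  whole = 4 beats
  half = 2 beats
  eighth = 0.5 beats
  eighth = 0.5 beats
  dotted half = 3 beats
  dotted quarter = 1.5 beats
Sum = 3 + 1.5 + 4 + 2 + 0.5 + 0.5 + 3 + 1.5
= 16 beats


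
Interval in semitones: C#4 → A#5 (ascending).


Step by step:
Absolute semitone position = octave×12 + chromatic position
C#4: 4×12 + 1 = 49
A#5: 5×12 + 10 = 70
Difference = 70 - 49 = 21
= 21 semitones


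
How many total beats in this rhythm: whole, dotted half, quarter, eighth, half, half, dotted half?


Let's work it out.
Beat values:
  whole = 4 beats
  dotted half = 3 beats
  quarter = 1 beat
  eighth = 0.5 beats
  half = 2 beats
  half = 2 beats
  dotted half = 3 beats
Sum = 4 + 3 + 1 + 0.5 + 2 + 2 + 3
= 15.5 beats


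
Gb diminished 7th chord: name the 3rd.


Working:
Diminished 7th chord = root + minor 3rd + diminished 5th + diminished 7th
Seventh chords stack in thirds, so the letter names are G-B-D-F
Root: Gb
Minor 3rd above Gb: Bbb
Diminished 5th above Gb: Dbb
Diminished 7th above Gb: Fbb
The 3rd = Bbb


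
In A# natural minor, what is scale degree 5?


Natural minor scale pattern: W-H-W-W-H-W-W (2-1-2-2-1-2-2 semitones)
Starting from A#:
  A# + 2 semitones → B#
  B# + 1 semitone → C#
  C# + 2 semitones → D#
  D# + 2 semitones → E#
  E# + 1 semitone → F#
  F# + 2 semitones → G#
  G# + 2 semitones → A#
Scale: A# B# C# D# E# F# G#
Degree 5 = E#


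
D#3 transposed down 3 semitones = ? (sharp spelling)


Let's work it out.
D#3: chromatic position 3 in octave 3 → absolute = 3×12 + 3 = 39
Transpose down 3: 39 - 3 = 36
36 = 3×12 + 0 → C in octave 3
Result = C3


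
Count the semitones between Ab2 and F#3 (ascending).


Absolute semitone position = octave×12 + chromatic position
Ab2: 2×12 + 8 = 32
F#3: 3×12 + 6 = 42
Difference = 42 - 32 = 10
= 10 semitones


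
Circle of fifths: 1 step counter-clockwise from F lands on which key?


Each counter-clockwise step moves down a perfect 5th (= up a perfect 4th)
From F: F → Bb
= Bb


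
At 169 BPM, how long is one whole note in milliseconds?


Step by step:
One quarter-note beat = 60000 / BPM = 60000 / 169 ms
Whole note = 4 × quarter note
Duration = 4 × 60000 / 169 = 240000 / 169
= 1420.1 ms


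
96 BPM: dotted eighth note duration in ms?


One quarter-note beat = 60000 / BPM = 60000 / 96 ms
Dotted eighth note = 3/4 × quarter note
Duration = 3/4 × 60000 / 96 = 45000 / 96
= 468.8 ms


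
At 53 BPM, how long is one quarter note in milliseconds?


Working:
One quarter-note beat = 60000 / BPM = 60000 / 53 ms
Duration = 60000 / 53
= 1132.1 ms


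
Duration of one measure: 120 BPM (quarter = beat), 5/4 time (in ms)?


Step by step:
Quarter-note beat duration = 60000 / 120 ms
Beats per measure (5/4) = 5
One measure = 5 × 60000 / 120 = 300000 / 120 ms
= 2500.0 ms


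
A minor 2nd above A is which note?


A 2nd spans 2 letter names, so from A we land on B
A minor 2nd = 1 semitone above A
Spell B at that pitch: Bb
= Bb


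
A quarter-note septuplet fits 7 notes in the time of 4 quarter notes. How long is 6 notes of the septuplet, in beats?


Reasoning:
Septuplet: 7 notes occupy the space of 4 quarter notes
Space = 4 × 1 = 4 beats
Each septuplet note = 4 / 7 = 4/7 beats
6 notes = 6 × 4/7 = 24/7
= 24/7 beats


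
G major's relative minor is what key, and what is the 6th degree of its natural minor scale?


Step by step:
The relative minor shares the major's key signature and starts on its 6th degree
6th degree = a major 6th above the tonic; a major 6th above G is E
→ relative minor of G major is E minor
E natural minor scale: E F# G A B C D
= E minor; 6th degree = C


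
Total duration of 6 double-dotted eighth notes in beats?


Let's work it out.
Base eighth note = 1/2 beats
Dot 1 adds half the previous value: +1/4
Dot 2 adds half the previous value: +1/8
One double-dotted eighth = 1/2 + 1/4 + 1/8 = 7/8
6 of them = 6 × 7/8 = 21/4
= 21/4 beats


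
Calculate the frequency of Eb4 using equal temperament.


Step by step:
f = 440 × 2^(n/12) where n = semitones from A4
Eb4: -6 semitones from A4
f = 440 × 2^(-6/12)
f = 311.13 Hz


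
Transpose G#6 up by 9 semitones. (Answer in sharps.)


Reasoning:
G#6: chromatic position 8 in octave 6 → absolute = 6×12 + 8 = 80
Transpose up 9: 80 + 9 = 89
89 = 7×12 + 5 → F in octave 7
Result = F7


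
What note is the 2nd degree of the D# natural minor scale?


Natural minor scale pattern: W-H-W-W-H-W-W (2-1-2-2-1-2-2 semitones)
Starting from D#:
  D# + 2 semitones → E#
  E# + 1 semitone → F#
  F# + 2 semitones → G#
  G# + 2 semitones → A#
  A# + 1 semitone → B
  B + 2 semitones → C#
  C# + 2 semitones → D#
Scale: D# E# F# G# A# B C#
Degree 2 = E#


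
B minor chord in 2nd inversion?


Step by step:
Root position: B D F#
2nd inversion: move root and 3rd up an octave
Bass note: F#
Notes (bottom to top) = F# B D


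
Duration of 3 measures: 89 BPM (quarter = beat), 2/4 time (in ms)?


Reasoning:
Quarter-note beat duration = 60000 / 89 ms
Beats per measure (2/4) = 2
One measure = 2 × 60000 / 89 = 120000 / 89 ms
3 measures = 3 × 120000 / 89 = 360000 / 89
= 4044.9 ms


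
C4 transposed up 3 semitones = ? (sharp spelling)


C4: chromatic position 0 in octave 4 → absolute = 4×12 + 0 = 48
Transpose up 3: 48 + 3 = 51
51 = 4×12 + 3 → D# in octave 4
Result = D#4


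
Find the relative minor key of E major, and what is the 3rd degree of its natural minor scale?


Working:
The relative minor shares the major's key signature and starts on its 6th degree
6th degree = a major 6th above the tonic; a major 6th above E is C#
→ relative minor of E major is C# minor
C# natural minor scale: C# D# E F# G# A B
= C# minor; 3rd degree = E


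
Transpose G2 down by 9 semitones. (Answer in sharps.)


G2: chromatic position 7 in octave 2 → absolute = 2×12 + 7 = 31
Transpose down 9: 31 - 9 = 22
22 = 1×12 + 10 → A# in octave 1
Result = A#1


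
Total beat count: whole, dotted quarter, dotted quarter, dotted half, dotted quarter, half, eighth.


Step by step:
Beat values:
  whole = 4 beats
  dotted quarter = 1.5 beats
  dotted quarter = 1.5 beats
  dotted half = 3 beats
  dotted quarter = 1.5 beats
  half = 2 beats
  eighth = 0.5 beats
Sum = 4 + 1.5 + 1.5 + 3 + 1.5 + 2 + 0.5
= 14 beats


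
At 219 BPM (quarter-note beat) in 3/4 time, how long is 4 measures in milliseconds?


Reasoning:
Quarter-note beat duration = 60000 / 219 ms
Beats per measure (3/4) = 3
One measure = 3 × 60000 / 219 = 180000 / 219 ms
4 measures = 4 × 180000 / 219 = 720000 / 219
= 3287.7 ms


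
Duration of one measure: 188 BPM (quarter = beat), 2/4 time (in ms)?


Working:
Quarter-note beat duration = 60000 / 188 ms
Beats per measure (2/4) = 2
One measure = 2 × 60000 / 188 = 120000 / 188 ms
= 638.3 ms


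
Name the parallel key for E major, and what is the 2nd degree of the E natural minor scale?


Let's work it out.
Parallel keys share the same tonic but differ in mode
E major → parallel is E minor
E natural minor scale: E F# G A B C D
= E minor; 2nd degree = F#


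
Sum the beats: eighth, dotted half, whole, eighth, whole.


Solution.
Beat values:
  eighth = 0.5 beats
  dotted half = 3 beats
  whole = 4 beats
  eighth = 0.5 beats
  whole = 4 beats
Sum = 0.5 + 3 + 4 + 0.5 + 4
= 12 beats


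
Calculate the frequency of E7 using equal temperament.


Reasoning:
f = 440 × 2^(n/12) where n = semitones from A4
E7: 31 semitones from A4
f = 440 × 2^(31/12)
f = 2637.02 Hz


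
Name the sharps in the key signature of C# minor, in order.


Step by step:
Sharp minor keys follow the circle of fifths: A(0), E(1), B(2), F#(3), C#(4), G#(5), D#(6), A#(7)
C# minor has 4 sharps
Order of sharps: F# C# G# D# A# E# B# → first 4: F#, C#, G#, D#
= F#, C#, G#, D#


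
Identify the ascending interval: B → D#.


Solution.
Letter names: B → D spans 3 letter names → a 3rd
Semitones: B → D# = 4 half-steps
A 3rd of 4 semitones is a major 3rd
= major 3rd


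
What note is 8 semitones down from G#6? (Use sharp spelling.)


Let's work it out.
G#6: chromatic position 8 in octave 6 → absolute = 6×12 + 8 = 80
Transpose down 8: 80 - 8 = 72
72 = 6×12 + 0 → C in octave 6
Result = C6


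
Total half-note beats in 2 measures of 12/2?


Step by step:
Time signature 12/2: the bottom number 2 means the half note gets one count
The top number 12 means 12 half-note beats per measure
Total = 12 × 2 measures
= 24 half-note beats


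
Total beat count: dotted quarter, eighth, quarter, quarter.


Beat values:
  dotted quarter = 1.5 beats
  eighth = 0.5 beats
  quarter = 1 beat
  quarter = 1 beat
Sum = 1.5 + 0.5 + 1 + 1
= 4 beats


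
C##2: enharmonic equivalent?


Reasoning:
Enharmonic notes sound the same pitch but are spelled with different letter names
C## and D name the same pitch class
= D2


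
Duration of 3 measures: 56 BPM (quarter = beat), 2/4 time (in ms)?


Quarter-note beat duration = 60000 / 56 ms
Beats per measure (2/4) = 2
One measure = 2 × 60000 / 56 = 120000 / 56 ms
3 measures = 3 × 120000 / 56 = 360000 / 56
= 6428.6 ms
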